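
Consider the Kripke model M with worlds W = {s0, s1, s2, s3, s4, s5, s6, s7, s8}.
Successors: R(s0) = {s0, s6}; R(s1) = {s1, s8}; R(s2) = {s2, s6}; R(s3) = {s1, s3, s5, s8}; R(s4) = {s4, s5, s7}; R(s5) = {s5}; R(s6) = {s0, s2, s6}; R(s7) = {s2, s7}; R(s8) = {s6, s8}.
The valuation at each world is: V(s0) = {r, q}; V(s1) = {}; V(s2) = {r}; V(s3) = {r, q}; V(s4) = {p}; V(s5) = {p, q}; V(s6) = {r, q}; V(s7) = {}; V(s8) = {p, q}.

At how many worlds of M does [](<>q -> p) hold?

2

Let φ = [](<>q -> p). Evaluate φ at each world:
  s0 (successors {s0, s6}): φ is false.
  s1 (successors {s1, s8}): φ is false.
  s2 (successors {s2, s6}): φ is false.
  s3 (successors {s1, s3, s5, s8}): φ is false.
  s4 (successors {s4, s5, s7}): φ is true.
  s5 (successors {s5}): φ is true.
  s6 (successors {s0, s2, s6}): φ is false.
  s7 (successors {s2, s7}): φ is false.
  s8 (successors {s6, s8}): φ is false.
For instance, at s8:
  At s8: [](<>q -> p) requires <>q -> p at every successor {s6, s8}.
    <>q -> p fails at s6, so [](<>q -> p) is false at s8.
      At s6: <>q is true, p is false, so <>q -> p is false.
Satisfying worlds: {s4, s5}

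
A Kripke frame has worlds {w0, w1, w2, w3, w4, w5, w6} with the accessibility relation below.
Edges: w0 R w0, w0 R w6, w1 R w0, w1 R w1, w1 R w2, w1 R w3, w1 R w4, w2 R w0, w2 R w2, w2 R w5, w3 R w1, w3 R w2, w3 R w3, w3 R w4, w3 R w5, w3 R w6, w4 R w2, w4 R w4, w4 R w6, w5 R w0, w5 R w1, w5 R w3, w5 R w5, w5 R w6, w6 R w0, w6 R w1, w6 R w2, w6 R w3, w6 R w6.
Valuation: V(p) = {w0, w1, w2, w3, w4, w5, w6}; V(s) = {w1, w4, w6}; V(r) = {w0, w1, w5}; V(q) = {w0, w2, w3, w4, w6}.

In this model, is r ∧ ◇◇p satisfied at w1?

Recall that ◇ψ holds at a world iff ψ holds at some accessible world.
At w1: r is true, ◇◇p is true, so r ∧ ◇◇p is true.
  At w1: ◇◇p requires ◇p at some successor in {w0, w1, w2, w3, w4}.
    ◇p holds at w0, so ◇◇p is true at w1.
      At w0: ◇p requires p at some successor in {w0, w6}.
        p holds at w0, so ◇p is true at w0.

Yes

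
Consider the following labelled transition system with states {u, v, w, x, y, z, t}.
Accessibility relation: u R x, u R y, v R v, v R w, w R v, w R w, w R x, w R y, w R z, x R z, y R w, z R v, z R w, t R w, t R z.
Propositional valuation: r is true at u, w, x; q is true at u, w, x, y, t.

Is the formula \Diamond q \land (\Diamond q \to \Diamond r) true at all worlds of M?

Let φ = \Diamond q \land (\Diamond q \to \Diamond r). Evaluate φ at each world:
  u (successors {x, y}): φ is true.
  v (successors {v, w}): φ is true.
  w (successors {v, w, x, y, z}): φ is true.
  x (successors {z}): φ is false.
  y (successors {w}): φ is true.
  z (successors {v, w}): φ is true.
  t (successors {w, z}): φ is true.
Detail at x (counterexample):
  At x: \Diamond q is false, \Diamond q \to \Diamond r is true, so \Diamond q \land (\Diamond q \to \Diamond r) is false.
    At x: \Diamond q requires q at some successor in {z}.
      At z: q is false.
    So \Diamond q is false at x.
    At x: \Diamond q is false, \Diamond r is false, so \Diamond q \to \Diamond r is true.
      At x: \Diamond q requires q at some successor in {z}.
        At z: q is false.
      So \Diamond q is false at x.
      At x: \Diamond r requires r at some successor in {z}.
        At z: r is false.
      So \Diamond r is false at x.

No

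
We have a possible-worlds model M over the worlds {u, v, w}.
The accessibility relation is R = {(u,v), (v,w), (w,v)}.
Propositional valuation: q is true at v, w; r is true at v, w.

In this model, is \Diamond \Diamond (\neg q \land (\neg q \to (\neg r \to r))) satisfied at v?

At v: \Diamond \Diamond (\neg q \land (\neg q \to (\neg r \to r))) requires \Diamond (\neg q \land (\neg q \to (\neg r \to r))) at some successor in {w}.
  At w: \Diamond (\neg q \land (\neg q \to (\neg r \to r))) is false.
So \Diamond \Diamond (\neg q \land (\neg q \to (\neg r \to r))) is false at v.

No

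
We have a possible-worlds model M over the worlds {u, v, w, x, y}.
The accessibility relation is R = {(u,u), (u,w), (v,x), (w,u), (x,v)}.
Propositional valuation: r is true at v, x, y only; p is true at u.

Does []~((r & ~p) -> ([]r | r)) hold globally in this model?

No

Recall that []ψ holds at a world iff ψ holds at every accessible world, and <>ψ holds iff ψ holds at some accessible world.
Let φ = []~((r & ~p) -> ([]r | r)). Evaluate φ at each world:
  u (successors {u, w}): φ is false.
  v (successors {x}): φ is false.
  w (successors {u}): φ is false.
  x (successors {v}): φ is false.
  y (successors ∅): φ is true.
Detail at u (counterexample):
  At u: []~((r & ~p) -> ([]r | r)) requires ~((r & ~p) -> ([]r | r)) at every successor {u, w}.
    ~((r & ~p) -> ([]r | r)) fails at u, so []~((r & ~p) -> ([]r | r)) is false at u.
      At u: (r & ~p) -> ([]r | r) is true, so ~((r & ~p) -> ([]r | r)) is false.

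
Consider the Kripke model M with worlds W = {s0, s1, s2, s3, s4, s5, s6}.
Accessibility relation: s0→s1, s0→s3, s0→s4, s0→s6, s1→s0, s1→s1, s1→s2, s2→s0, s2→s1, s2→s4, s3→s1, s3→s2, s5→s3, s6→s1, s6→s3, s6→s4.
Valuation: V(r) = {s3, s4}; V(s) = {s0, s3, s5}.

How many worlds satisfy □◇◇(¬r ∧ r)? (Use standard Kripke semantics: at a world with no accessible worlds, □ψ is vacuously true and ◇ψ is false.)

Let φ = □◇◇(¬r ∧ r). Evaluate φ at each world:
  s0 (successors {s1, s3, s4, s6}): φ is false.
  s1 (successors {s0, s1, s2}): φ is false.
  s2 (successors {s0, s1, s4}): φ is false.
  s3 (successors {s1, s2}): φ is false.
  s4 (successors ∅): φ is true.
  s5 (successors {s3}): φ is false.
  s6 (successors {s1, s3, s4}): φ is false.
For instance, at s2:
  At s2: □◇◇(¬r ∧ r) requires ◇◇(¬r ∧ r) at every successor {s0, s1, s4}.
    ◇◇(¬r ∧ r) fails at s0, so □◇◇(¬r ∧ r) is false at s2.
      At s0: ◇◇(¬r ∧ r) requires ◇(¬r ∧ r) at some successor in {s1, s3, s4, s6}.
        At s1: ◇(¬r ∧ r) is false.
        At s3: ◇(¬r ∧ r) is false.
        At s4: ◇(¬r ∧ r) is false.
        At s6: ◇(¬r ∧ r) is false.
      So ◇◇(¬r ∧ r) is false at s0.
Satisfying worlds: {s4}

1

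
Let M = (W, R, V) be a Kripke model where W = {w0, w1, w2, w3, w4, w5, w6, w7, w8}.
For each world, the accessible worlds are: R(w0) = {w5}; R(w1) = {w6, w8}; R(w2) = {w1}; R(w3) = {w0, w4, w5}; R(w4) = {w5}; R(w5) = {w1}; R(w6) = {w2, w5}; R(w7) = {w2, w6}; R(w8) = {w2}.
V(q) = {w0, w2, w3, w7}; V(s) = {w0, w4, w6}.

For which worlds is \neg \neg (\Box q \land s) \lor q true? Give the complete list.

Let φ = \neg \neg (\Box q \land s) \lor q. Evaluate φ at each world:
  w0 (successors {w5}): φ is true.
  w1 (successors {w6, w8}): φ is false.
  w2 (successors {w1}): φ is true.
  w3 (successors {w0, w4, w5}): φ is true.
  w4 (successors {w5}): φ is false.
  w5 (successors {w1}): φ is false.
  w6 (successors {w2, w5}): φ is false.
  w7 (successors {w2, w6}): φ is true.
  w8 (successors {w2}): φ is false.
For instance, at w0:
  At w0: \neg \neg (\Box q \land s) is false, q is true, so \neg \neg (\Box q \land s) \lor q is true.
    At w0: \neg (\Box q \land s) is true, so \neg \neg (\Box q \land s) is false.
      At w0: \Box q \land s is false, so \neg (\Box q \land s) is true.
Satisfying worlds: {w0, w2, w3, w7}

w0, w2, w3, w7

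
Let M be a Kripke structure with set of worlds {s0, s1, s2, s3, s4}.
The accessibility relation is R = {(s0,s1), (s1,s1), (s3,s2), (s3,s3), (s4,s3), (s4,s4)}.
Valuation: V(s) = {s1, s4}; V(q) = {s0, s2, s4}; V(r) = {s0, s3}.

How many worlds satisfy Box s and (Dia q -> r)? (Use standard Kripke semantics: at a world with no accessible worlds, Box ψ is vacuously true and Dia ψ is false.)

Let φ = Box s and (Dia q -> r). Evaluate φ at each world:
  s0 (successors {s1}): φ is true.
  s1 (successors {s1}): φ is true.
  s2 (successors ∅): φ is true.
  s3 (successors {s2, s3}): φ is false.
  s4 (successors {s3, s4}): φ is false.
For instance, at s1:
  At s1: Box s is true, Dia q -> r is true, so Box s and (Dia q -> r) is true.
    At s1: Box s requires s at every successor {s1}.
      At s1: s is true.
    So Box s is true at s1.
    At s1: Dia q is false, r is false, so Dia q -> r is true.
      At s1: Dia q requires q at some successor in {s1}.
        At s1: q is false.
      So Dia q is false at s1.
Satisfying worlds: {s0, s1, s2}

3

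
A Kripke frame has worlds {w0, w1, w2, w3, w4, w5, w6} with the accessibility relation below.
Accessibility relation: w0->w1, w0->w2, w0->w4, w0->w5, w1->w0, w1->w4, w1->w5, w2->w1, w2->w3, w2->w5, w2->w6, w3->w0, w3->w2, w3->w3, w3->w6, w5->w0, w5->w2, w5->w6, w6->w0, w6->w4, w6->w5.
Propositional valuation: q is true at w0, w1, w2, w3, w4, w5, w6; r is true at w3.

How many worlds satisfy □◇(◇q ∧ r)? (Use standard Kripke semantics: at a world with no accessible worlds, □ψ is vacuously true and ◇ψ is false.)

Let φ = □◇(◇q ∧ r). Evaluate φ at each world:
  w0 (successors {w1, w2, w4, w5}): φ is false.
  w1 (successors {w0, w4, w5}): φ is false.
  w2 (successors {w1, w3, w5, w6}): φ is false.
  w3 (successors {w0, w2, w3, w6}): φ is false.
  w4 (successors ∅): φ is true.
  w5 (successors {w0, w2, w6}): φ is false.
  w6 (successors {w0, w4, w5}): φ is false.
For instance, at w1:
  At w1: □◇(◇q ∧ r) requires ◇(◇q ∧ r) at every successor {w0, w4, w5}.
    ◇(◇q ∧ r) fails at w0, so □◇(◇q ∧ r) is false at w1.
      At w0: ◇(◇q ∧ r) requires ◇q ∧ r at some successor in {w1, w2, w4, w5}.
        At w1: ◇q ∧ r is false.
        At w2: ◇q ∧ r is false.
        At w4: ◇q ∧ r is false.
        At w5: ◇q ∧ r is false.
      So ◇(◇q ∧ r) is false at w0.
Satisfying worlds: {w4}

1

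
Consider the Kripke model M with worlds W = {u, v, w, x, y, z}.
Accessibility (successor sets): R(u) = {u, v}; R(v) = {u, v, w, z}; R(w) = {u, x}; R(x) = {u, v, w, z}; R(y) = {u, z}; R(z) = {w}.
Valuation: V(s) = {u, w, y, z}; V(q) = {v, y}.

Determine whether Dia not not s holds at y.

Recall that Dia ψ holds at a world iff ψ holds at some accessible world.
At y: Dia not not s requires not not s at some successor in {u, z}.
  not not s holds at u, so Dia not not s is true at y.

Yes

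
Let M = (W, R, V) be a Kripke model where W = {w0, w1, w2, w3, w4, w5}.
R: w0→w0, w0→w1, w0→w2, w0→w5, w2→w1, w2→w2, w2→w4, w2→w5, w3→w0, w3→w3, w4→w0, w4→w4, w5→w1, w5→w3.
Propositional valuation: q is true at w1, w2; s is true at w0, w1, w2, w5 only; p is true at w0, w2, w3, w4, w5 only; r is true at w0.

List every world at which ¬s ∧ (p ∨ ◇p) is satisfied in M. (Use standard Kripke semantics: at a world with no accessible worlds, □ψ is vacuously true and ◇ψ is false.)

w3, w4

Let φ = ¬s ∧ (p ∨ ◇p). Evaluate φ at each world:
  w0 (successors {w0, w1, w2, w5}): φ is false.
  w1 (successors ∅): φ is false.
  w2 (successors {w1, w2, w4, w5}): φ is false.
  w3 (successors {w0, w3}): φ is true.
  w4 (successors {w0, w4}): φ is true.
  w5 (successors {w1, w3}): φ is false.
For instance, at w5:
  At w5: ¬s is false, p ∨ ◇p is true, so ¬s ∧ (p ∨ ◇p) is false.
    At w5: p is true, ◇p is true, so p ∨ ◇p is true.
      At w5: ◇p requires p at some successor in {w1, w3}.
        p holds at w3, so ◇p is true at w5.
Satisfying worlds: {w3, w4}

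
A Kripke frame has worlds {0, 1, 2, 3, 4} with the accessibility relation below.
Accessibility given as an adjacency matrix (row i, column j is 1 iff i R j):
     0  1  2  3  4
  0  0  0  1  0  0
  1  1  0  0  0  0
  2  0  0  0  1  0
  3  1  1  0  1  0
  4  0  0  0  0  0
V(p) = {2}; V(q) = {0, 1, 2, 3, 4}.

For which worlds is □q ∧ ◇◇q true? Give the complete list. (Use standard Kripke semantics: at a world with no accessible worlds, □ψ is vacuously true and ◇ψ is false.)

Let φ = □q ∧ ◇◇q. Evaluate φ at each world:
  0 (successors {2}): φ is true.
  1 (successors {0}): φ is true.
  2 (successors {3}): φ is true.
  3 (successors {0, 1, 3}): φ is true.
  4 (successors ∅): φ is false.
For instance, at 2:
  At 2: □q is true, ◇◇q is true, so □q ∧ ◇◇q is true.
    At 2: □q requires q at every successor {3}.
      At 3: q is true.
    So □q is true at 2.
    At 2: ◇◇q requires ◇q at some successor in {3}.
      ◇q holds at 3, so ◇◇q is true at 2.
Satisfying worlds: {0, 1, 2, 3}

0, 1, 2, 3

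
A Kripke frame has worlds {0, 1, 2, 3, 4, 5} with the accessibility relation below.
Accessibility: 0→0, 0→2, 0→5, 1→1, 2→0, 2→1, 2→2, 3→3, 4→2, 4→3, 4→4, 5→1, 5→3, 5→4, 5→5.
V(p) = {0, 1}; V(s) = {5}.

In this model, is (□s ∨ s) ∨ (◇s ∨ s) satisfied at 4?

Recall that □ψ holds at a world iff ψ holds at every accessible world, and ◇ψ holds iff ψ holds at some accessible world.
At 4: □s ∨ s is false, ◇s ∨ s is false, so (□s ∨ s) ∨ (◇s ∨ s) is false.
  At 4: □s is false, s is false, so □s ∨ s is false.
    At 4: □s requires s at every successor {2, 3, 4}.
      s fails at 2, so □s is false at 4.
  At 4: ◇s is false, s is false, so ◇s ∨ s is false.
    At 4: ◇s requires s at some successor in {2, 3, 4}.
      At 2: s is false.
      At 3: s is false.
      At 4: s is false.
    So ◇s is false at 4.

No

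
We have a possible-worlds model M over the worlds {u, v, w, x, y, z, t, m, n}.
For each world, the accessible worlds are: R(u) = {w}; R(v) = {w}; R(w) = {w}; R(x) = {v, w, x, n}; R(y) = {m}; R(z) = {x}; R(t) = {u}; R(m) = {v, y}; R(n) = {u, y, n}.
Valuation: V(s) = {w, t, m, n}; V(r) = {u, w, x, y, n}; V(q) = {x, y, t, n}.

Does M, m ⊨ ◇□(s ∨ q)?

At m: ◇□(s ∨ q) requires □(s ∨ q) at some successor in {v, y}.
  □(s ∨ q) holds at v, so ◇□(s ∨ q) is true at m.
    At v: □(s ∨ q) requires s ∨ q at every successor {w}.
      At w: s ∨ q is true.
    So □(s ∨ q) is true at v.

Yes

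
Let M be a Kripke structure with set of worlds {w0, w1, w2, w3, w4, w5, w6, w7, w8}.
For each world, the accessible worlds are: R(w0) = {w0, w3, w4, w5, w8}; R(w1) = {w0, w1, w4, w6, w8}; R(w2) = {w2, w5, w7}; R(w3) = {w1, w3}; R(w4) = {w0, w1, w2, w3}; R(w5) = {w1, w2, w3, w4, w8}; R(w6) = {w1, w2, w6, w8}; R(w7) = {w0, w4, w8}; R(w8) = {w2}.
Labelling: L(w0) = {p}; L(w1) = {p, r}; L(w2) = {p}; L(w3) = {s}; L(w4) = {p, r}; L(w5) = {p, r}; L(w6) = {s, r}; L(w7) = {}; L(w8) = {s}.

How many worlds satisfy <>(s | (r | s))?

Let φ = <>(s | (r | s)). Evaluate φ at each world:
  w0 (successors {w0, w3, w4, w5, w8}): φ is true.
  w1 (successors {w0, w1, w4, w6, w8}): φ is true.
  w2 (successors {w2, w5, w7}): φ is true.
  w3 (successors {w1, w3}): φ is true.
  w4 (successors {w0, w1, w2, w3}): φ is true.
  w5 (successors {w1, w2, w3, w4, w8}): φ is true.
  w6 (successors {w1, w2, w6, w8}): φ is true.
  w7 (successors {w0, w4, w8}): φ is true.
  w8 (successors {w2}): φ is false.
For instance, at w5:
  At w5: <>(s | (r | s)) requires s | (r | s) at some successor in {w1, w2, w3, w4, w8}.
    s | (r | s) holds at w1, so <>(s | (r | s)) is true at w5.
Satisfying worlds: {w0, w1, w2, w3, w4, w5, w6, w7}

8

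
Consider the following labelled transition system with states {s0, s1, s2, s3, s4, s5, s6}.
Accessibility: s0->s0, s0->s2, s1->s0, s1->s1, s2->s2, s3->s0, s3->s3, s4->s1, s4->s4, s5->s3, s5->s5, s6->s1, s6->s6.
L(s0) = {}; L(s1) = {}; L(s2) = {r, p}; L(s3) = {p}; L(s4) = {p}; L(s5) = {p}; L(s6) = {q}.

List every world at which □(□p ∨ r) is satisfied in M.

Recall that □ψ holds at a world iff ψ holds at every accessible world, and ◇ψ holds iff ψ holds at some accessible world.
Let φ = □(□p ∨ r). Evaluate φ at each world:
  s0 (successors {s0, s2}): φ is false.
  s1 (successors {s0, s1}): φ is false.
  s2 (successors {s2}): φ is true.
  s3 (successors {s0, s3}): φ is false.
  s4 (successors {s1, s4}): φ is false.
  s5 (successors {s3, s5}): φ is false.
  s6 (successors {s1, s6}): φ is false.
For instance, at s6:
  At s6: □(□p ∨ r) requires □p ∨ r at every successor {s1, s6}.
    □p ∨ r fails at s1, so □(□p ∨ r) is false at s6.
      At s1: □p is false, r is false, so □p ∨ r is false.
Satisfying worlds: {s2}

s2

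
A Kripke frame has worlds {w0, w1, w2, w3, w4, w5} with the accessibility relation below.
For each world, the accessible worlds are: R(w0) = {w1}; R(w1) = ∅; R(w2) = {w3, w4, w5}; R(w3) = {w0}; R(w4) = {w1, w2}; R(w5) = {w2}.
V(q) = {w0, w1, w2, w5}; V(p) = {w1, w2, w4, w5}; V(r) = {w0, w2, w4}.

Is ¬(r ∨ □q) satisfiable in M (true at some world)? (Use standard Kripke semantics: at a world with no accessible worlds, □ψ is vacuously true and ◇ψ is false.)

No

Let φ = ¬(r ∨ □q). Evaluate φ at each world:
  w0 (successors {w1}): φ is false.
  w1 (successors ∅): φ is false.
  w2 (successors {w3, w4, w5}): φ is false.
  w3 (successors {w0}): φ is false.
  w4 (successors {w1, w2}): φ is false.
  w5 (successors {w2}): φ is false.
For instance, at w0:
  At w0: r ∨ □q is true, so ¬(r ∨ □q) is false.
    At w0: r is true, □q is true, so r ∨ □q is true.
      At w0: □q requires q at every successor {w1}.
        At w1: q is true.
      So □q is true at w0.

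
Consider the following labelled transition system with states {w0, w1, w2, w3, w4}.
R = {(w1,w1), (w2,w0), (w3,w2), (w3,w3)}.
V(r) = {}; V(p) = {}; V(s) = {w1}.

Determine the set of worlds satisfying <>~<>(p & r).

Let φ = <>~<>(p & r). Evaluate φ at each world:
  w0 (successors ∅): φ is false.
  w1 (successors {w1}): φ is true.
  w2 (successors {w0}): φ is true.
  w3 (successors {w2, w3}): φ is true.
  w4 (successors ∅): φ is false.
For instance, at w2:
  At w2: <>~<>(p & r) requires ~<>(p & r) at some successor in {w0}.
    ~<>(p & r) holds at w0, so <>~<>(p & r) is true at w2.
      At w0: <>(p & r) is false, so ~<>(p & r) is true.
Satisfying worlds: {w1, w2, w3}

w1, w2, w3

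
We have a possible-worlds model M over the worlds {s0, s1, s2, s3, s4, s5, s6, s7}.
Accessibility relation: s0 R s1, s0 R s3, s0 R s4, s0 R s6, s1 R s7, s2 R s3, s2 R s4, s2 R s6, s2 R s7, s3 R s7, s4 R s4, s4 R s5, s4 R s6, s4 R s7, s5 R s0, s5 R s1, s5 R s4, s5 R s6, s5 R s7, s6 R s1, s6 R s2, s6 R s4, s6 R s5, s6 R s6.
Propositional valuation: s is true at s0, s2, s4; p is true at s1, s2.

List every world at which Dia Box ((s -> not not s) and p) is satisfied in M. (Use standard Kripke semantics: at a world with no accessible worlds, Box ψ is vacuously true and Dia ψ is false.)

s1, s2, s3, s4, s5

Let φ = Dia Box ((s -> not not s) and p). Evaluate φ at each world:
  s0 (successors {s1, s3, s4, s6}): φ is false.
  s1 (successors {s7}): φ is true.
  s2 (successors {s3, s4, s6, s7}): φ is true.
  s3 (successors {s7}): φ is true.
  s4 (successors {s4, s5, s6, s7}): φ is true.
  s5 (successors {s0, s1, s4, s6, s7}): φ is true.
  s6 (successors {s1, s2, s4, s5, s6}): φ is false.
  s7 (successors ∅): φ is false.
For instance, at s1:
  At s1: Dia Box ((s -> not not s) and p) requires Box ((s -> not not s) and p) at some successor in {s7}.
    Box ((s -> not not s) and p) holds at s7, so Dia Box ((s -> not not s) and p) is true at s1.
      At s7: no accessible worlds, so Box ((s -> not not s) and p) holds vacuously.
Satisfying worlds: {s1, s2, s3, s4, s5}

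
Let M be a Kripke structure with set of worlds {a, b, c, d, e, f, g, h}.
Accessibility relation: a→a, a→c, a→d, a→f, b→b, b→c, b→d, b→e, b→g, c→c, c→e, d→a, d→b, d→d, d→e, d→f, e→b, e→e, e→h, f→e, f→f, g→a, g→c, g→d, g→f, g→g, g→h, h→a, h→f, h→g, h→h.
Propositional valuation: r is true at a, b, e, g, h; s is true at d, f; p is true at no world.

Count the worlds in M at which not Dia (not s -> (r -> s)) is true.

Let φ = not Dia (not s -> (r -> s)). Evaluate φ at each world:
  a (successors {a, c, d, f}): φ is false.
  b (successors {b, c, d, e, g}): φ is false.
  c (successors {c, e}): φ is false.
  d (successors {a, b, d, e, f}): φ is false.
  e (successors {b, e, h}): φ is true.
  f (successors {e, f}): φ is false.
  g (successors {a, c, d, f, g, h}): φ is false.
  h (successors {a, f, g, h}): φ is false.
For instance, at c:
  At c: Dia (not s -> (r -> s)) is true, so not Dia (not s -> (r -> s)) is false.
    At c: Dia (not s -> (r -> s)) requires not s -> (r -> s) at some successor in {c, e}.
      not s -> (r -> s) holds at c, so Dia (not s -> (r -> s)) is true at c.
Satisfying worlds: {e}

1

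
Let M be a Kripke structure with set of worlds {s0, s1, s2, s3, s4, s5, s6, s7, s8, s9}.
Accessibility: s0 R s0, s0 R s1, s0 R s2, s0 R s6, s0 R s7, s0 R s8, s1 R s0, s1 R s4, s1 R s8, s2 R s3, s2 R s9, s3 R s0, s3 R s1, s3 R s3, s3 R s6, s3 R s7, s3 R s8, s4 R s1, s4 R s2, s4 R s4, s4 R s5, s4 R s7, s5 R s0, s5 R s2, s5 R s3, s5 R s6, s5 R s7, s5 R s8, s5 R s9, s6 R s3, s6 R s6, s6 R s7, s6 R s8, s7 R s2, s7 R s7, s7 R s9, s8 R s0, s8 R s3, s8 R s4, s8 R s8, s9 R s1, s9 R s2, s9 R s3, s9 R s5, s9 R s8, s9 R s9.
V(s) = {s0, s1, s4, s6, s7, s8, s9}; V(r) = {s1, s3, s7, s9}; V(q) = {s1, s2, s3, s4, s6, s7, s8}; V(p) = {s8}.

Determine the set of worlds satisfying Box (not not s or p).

Recall that Box ψ holds at a world iff ψ holds at every accessible world, and Dia ψ holds iff ψ holds at some accessible world.
Let φ = Box (not not s or p). Evaluate φ at each world:
  s0 (successors {s0, s1, s2, s6, s7, s8}): φ is false.
  s1 (successors {s0, s4, s8}): φ is true.
  s2 (successors {s3, s9}): φ is false.
  s3 (successors {s0, s1, s3, s6, s7, s8}): φ is false.
  s4 (successors {s1, s2, s4, s5, s7}): φ is false.
  s5 (successors {s0, s2, s3, s6, s7, s8, s9}): φ is false.
  s6 (successors {s3, s6, s7, s8}): φ is false.
  s7 (successors {s2, s7, s9}): φ is false.
  s8 (successors {s0, s3, s4, s8}): φ is false.
  s9 (successors {s1, s2, s3, s5, s8, s9}): φ is false.
For instance, at s8:
  At s8: Box (not not s or p) requires not not s or p at every successor {s0, s3, s4, s8}.
    not not s or p fails at s3, so Box (not not s or p) is false at s8.
Satisfying worlds: {s1}

s1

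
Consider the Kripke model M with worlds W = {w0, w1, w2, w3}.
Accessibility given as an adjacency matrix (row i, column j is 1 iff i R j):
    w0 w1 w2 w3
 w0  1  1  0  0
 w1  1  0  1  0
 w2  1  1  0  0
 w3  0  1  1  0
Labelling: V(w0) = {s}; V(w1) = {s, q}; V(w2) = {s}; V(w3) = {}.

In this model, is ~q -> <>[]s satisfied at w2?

Yes

Recall that []ψ holds at a world iff ψ holds at every accessible world, and <>ψ holds iff ψ holds at some accessible world.
At w2: ~q is true, <>[]s is true, so ~q -> <>[]s is true.
  At w2: <>[]s requires []s at some successor in {w0, w1}.
    []s holds at w0, so <>[]s is true at w2.
      At w0: []s requires s at every successor {w0, w1}.
        At w0: s is true.
        At w1: s is true.
      So []s is true at w0.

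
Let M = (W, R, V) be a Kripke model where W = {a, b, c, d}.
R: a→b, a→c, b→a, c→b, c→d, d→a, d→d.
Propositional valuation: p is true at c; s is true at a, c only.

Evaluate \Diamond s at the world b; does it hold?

Yes

Recall that \Diamond ψ holds at a world iff ψ holds at some accessible world.
At b: \Diamond s requires s at some successor in {a}.
  s holds at a, so \Diamond s is true at b.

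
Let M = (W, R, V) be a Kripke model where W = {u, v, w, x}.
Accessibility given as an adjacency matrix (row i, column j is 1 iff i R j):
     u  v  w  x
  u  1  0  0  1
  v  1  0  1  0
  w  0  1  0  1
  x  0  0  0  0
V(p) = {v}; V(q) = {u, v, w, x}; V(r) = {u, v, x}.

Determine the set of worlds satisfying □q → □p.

x

Recall that □ψ holds at a world iff ψ holds at every accessible world, and ◇ψ holds iff ψ holds at some accessible world.
Let φ = □q → □p. Evaluate φ at each world:
  u (successors {u, x}): φ is false.
  v (successors {u, w}): φ is false.
  w (successors {v, x}): φ is false.
  x (successors ∅): φ is true.
For instance, at u:
  At u: □q is true, □p is false, so □q → □p is false.
    At u: □q requires q at every successor {u, x}.
      At u: q is true.
      At x: q is true.
    So □q is true at u.
    At u: □p requires p at every successor {u, x}.
      p fails at u, so □p is false at u.
Satisfying worlds: {x}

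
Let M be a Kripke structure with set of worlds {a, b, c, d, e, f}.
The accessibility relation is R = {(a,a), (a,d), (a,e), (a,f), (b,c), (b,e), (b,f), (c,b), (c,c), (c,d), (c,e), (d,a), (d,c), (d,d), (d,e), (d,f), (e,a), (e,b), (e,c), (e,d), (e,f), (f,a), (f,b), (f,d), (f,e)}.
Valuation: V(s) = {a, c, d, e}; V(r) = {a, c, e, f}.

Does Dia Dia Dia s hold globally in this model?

Recall that Dia ψ holds at a world iff ψ holds at some accessible world.
Let φ = Dia Dia Dia s. Evaluate φ at each world:
  a (successors {a, d, e, f}): φ is true.
  b (successors {c, e, f}): φ is true.
  c (successors {b, c, d, e}): φ is true.
  d (successors {a, c, d, e, f}): φ is true.
  e (successors {a, b, c, d, f}): φ is true.
  f (successors {a, b, d, e}): φ is true.
For instance, at a:
  At a: Dia Dia Dia s requires Dia Dia s at some successor in {a, d, e, f}.
    Dia Dia s holds at a, so Dia Dia Dia s is true at a.
      At a: Dia Dia s requires Dia s at some successor in {a, d, e, f}.
        Dia s holds at a, so Dia Dia s is true at a.

Yes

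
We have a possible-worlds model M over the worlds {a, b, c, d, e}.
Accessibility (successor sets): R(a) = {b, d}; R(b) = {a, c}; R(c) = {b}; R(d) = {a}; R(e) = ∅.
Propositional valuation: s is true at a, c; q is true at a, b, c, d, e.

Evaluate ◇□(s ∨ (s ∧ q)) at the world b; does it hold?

At b: ◇□(s ∨ (s ∧ q)) requires □(s ∨ (s ∧ q)) at some successor in {a, c}.
  At a: □(s ∨ (s ∧ q)) is false.
  At c: □(s ∨ (s ∧ q)) is false.
So ◇□(s ∨ (s ∧ q)) is false at b.

No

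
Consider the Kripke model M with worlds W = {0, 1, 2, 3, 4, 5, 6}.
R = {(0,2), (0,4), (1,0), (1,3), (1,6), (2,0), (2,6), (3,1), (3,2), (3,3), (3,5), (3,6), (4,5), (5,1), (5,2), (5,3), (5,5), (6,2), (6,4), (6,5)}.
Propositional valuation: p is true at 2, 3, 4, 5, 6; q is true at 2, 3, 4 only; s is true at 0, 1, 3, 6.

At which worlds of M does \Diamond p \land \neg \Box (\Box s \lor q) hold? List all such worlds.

Let φ = \Diamond p \land \neg \Box (\Box s \lor q). Evaluate φ at each world:
  0 (successors {2, 4}): φ is false.
  1 (successors {0, 3, 6}): φ is true.
  2 (successors {0, 6}): φ is true.
  3 (successors {1, 2, 3, 5, 6}): φ is true.
  4 (successors {5}): φ is true.
  5 (successors {1, 2, 3, 5}): φ is true.
  6 (successors {2, 4, 5}): φ is true.
For instance, at 0:
  At 0: \Diamond p is true, \neg \Box (\Box s \lor q) is false, so \Diamond p \land \neg \Box (\Box s \lor q) is false.
    At 0: \Diamond p requires p at some successor in {2, 4}.
      p holds at 2, so \Diamond p is true at 0.
    At 0: \Box (\Box s \lor q) is true, so \neg \Box (\Box s \lor q) is false.
      At 0: \Box (\Box s \lor q) requires \Box s \lor q at every successor {2, 4}.
        At 2: \Box s \lor q is true.
        At 4: \Box s \lor q is true.
      So \Box (\Box s \lor q) is true at 0.
Satisfying worlds: {1, 2, 3, 4, 5, 6}

1, 2, 3, 4, 5, 6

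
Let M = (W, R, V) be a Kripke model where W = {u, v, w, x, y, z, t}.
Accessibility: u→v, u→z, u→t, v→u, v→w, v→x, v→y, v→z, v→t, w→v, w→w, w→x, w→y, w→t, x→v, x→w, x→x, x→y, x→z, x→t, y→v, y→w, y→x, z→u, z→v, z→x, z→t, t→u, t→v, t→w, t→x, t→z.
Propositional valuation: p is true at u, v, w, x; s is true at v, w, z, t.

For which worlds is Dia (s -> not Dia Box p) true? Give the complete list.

Let φ = Dia (s -> not Dia Box p). Evaluate φ at each world:
  u (successors {v, z, t}): φ is true.
  v (successors {u, w, x, y, z, t}): φ is true.
  w (successors {v, w, x, y, t}): φ is true.
  x (successors {v, w, x, y, z, t}): φ is true.
  y (successors {v, w, x}): φ is true.
  z (successors {u, v, x, t}): φ is true.
  t (successors {u, v, w, x, z}): φ is true.
For instance, at u:
  At u: Dia (s -> not Dia Box p) requires s -> not Dia Box p at some successor in {v, z, t}.
    s -> not Dia Box p holds at z, so Dia (s -> not Dia Box p) is true at u.
      At z: s is true, not Dia Box p is true, so s -> not Dia Box p is true.
Satisfying worlds: {u, v, w, x, y, z, t}

u, v, w, x, y, z, t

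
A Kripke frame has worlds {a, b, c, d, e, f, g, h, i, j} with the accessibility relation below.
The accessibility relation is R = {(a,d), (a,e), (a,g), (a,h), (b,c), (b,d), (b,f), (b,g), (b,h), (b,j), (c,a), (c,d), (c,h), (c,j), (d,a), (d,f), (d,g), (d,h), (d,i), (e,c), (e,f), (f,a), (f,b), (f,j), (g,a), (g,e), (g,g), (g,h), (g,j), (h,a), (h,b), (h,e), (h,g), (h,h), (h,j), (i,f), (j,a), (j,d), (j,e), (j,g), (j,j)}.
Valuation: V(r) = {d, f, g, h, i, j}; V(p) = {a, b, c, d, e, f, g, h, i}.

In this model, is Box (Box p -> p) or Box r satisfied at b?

At b: Box (Box p -> p) is true, Box r is false, so Box (Box p -> p) or Box r is true.
  At b: Box (Box p -> p) requires Box p -> p at every successor {c, d, f, g, h, j}.
    At c: Box p -> p is true.
    At d: Box p -> p is true.
    At f: Box p -> p is true.
    At g: Box p -> p is true.
    At h: Box p -> p is true.
    At j: Box p -> p is true.
  So Box (Box p -> p) is true at b.
  At b: Box r requires r at every successor {c, d, f, g, h, j}.
    r fails at c, so Box r is false at b.

Yes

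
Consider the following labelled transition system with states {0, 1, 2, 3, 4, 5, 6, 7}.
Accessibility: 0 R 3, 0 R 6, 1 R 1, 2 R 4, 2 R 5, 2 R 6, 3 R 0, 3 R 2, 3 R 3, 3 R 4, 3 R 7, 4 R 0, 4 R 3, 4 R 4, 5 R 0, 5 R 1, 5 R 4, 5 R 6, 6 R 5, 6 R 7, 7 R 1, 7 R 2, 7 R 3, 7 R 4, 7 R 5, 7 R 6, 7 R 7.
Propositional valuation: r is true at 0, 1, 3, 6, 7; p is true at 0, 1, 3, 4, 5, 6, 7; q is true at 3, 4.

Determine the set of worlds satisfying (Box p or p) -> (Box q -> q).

Let φ = (Box p or p) -> (Box q -> q). Evaluate φ at each world:
  0 (successors {3, 6}): φ is true.
  1 (successors {1}): φ is true.
  2 (successors {4, 5, 6}): φ is true.
  3 (successors {0, 2, 3, 4, 7}): φ is true.
  4 (successors {0, 3, 4}): φ is true.
  5 (successors {0, 1, 4, 6}): φ is true.
  6 (successors {5, 7}): φ is true.
  7 (successors {1, 2, 3, 4, 5, 6, 7}): φ is true.
For instance, at 5:
  At 5: Box p or p is true, Box q -> q is true, so (Box p or p) -> (Box q -> q) is true.
    At 5: Box p is true, p is true, so Box p or p is true.
      At 5: Box p requires p at every successor {0, 1, 4, 6}.
        At 0: p is true.
        At 1: p is true.
        At 4: p is true.
        At 6: p is true.
      So Box p is true at 5.
    At 5: Box q is false, q is false, so Box q -> q is true.
      At 5: Box q requires q at every successor {0, 1, 4, 6}.
        q fails at 0, so Box q is false at 5.
Satisfying worlds: {0, 1, 2, 3, 4, 5, 6, 7}

0, 1, 2, 3, 4, 5, 6, 7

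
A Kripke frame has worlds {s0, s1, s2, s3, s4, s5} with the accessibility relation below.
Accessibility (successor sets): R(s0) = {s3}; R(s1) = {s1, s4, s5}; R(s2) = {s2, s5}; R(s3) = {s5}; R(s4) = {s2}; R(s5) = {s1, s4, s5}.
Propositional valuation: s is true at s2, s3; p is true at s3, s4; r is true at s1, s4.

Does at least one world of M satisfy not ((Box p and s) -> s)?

No

Recall that Box ψ holds at a world iff ψ holds at every accessible world, and Dia ψ holds iff ψ holds at some accessible world.
Let φ = not ((Box p and s) -> s). Evaluate φ at each world:
  s0 (successors {s3}): φ is false.
  s1 (successors {s1, s4, s5}): φ is false.
  s2 (successors {s2, s5}): φ is false.
  s3 (successors {s5}): φ is false.
  s4 (successors {s2}): φ is false.
  s5 (successors {s1, s4, s5}): φ is false.
For instance, at s2:
  At s2: (Box p and s) -> s is true, so not ((Box p and s) -> s) is false.
    At s2: Box p and s is false, s is true, so (Box p and s) -> s is true.
      At s2: Box p is false, s is true, so Box p and s is false.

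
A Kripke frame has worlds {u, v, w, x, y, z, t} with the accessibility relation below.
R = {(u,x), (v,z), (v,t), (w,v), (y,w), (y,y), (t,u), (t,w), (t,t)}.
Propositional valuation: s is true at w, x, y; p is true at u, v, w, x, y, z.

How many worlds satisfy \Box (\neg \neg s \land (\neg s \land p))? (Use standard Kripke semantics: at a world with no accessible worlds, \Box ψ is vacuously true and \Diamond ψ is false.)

Let φ = \Box (\neg \neg s \land (\neg s \land p)). Evaluate φ at each world:
  u (successors {x}): φ is false.
  v (successors {z, t}): φ is false.
  w (successors {v}): φ is false.
  x (successors ∅): φ is true.
  y (successors {w, y}): φ is false.
  z (successors ∅): φ is true.
  t (successors {u, w, t}): φ is false.
For instance, at y:
  At y: \Box (\neg \neg s \land (\neg s \land p)) requires \neg \neg s \land (\neg s \land p) at every successor {w, y}.
    \neg \neg s \land (\neg s \land p) fails at w, so \Box (\neg \neg s \land (\neg s \land p)) is false at y.
Satisfying worlds: {x, z}

2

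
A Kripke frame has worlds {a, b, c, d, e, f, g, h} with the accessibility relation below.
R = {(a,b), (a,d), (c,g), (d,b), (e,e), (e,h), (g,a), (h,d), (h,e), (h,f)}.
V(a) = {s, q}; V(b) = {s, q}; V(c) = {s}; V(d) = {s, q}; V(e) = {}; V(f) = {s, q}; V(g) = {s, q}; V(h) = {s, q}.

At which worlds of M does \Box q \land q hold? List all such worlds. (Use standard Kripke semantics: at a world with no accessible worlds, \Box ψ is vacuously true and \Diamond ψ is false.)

Let φ = \Box q \land q. Evaluate φ at each world:
  a (successors {b, d}): φ is true.
  b (successors ∅): φ is true.
  c (successors {g}): φ is false.
  d (successors {b}): φ is true.
  e (successors {e, h}): φ is false.
  f (successors ∅): φ is true.
  g (successors {a}): φ is true.
  h (successors {d, e, f}): φ is false.
For instance, at c:
  At c: \Box q is true, q is false, so \Box q \land q is false.
    At c: \Box q requires q at every successor {g}.
      At g: q is true.
    So \Box q is true at c.
Satisfying worlds: {a, b, d, f, g}

a, b, d, f, g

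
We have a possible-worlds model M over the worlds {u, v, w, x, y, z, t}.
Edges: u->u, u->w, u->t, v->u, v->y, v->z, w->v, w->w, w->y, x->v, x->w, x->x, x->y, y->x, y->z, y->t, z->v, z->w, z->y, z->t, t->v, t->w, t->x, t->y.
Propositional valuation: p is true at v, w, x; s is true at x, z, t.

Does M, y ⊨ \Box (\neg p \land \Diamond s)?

At y: \Box (\neg p \land \Diamond s) requires \neg p \land \Diamond s at every successor {x, z, t}.
  \neg p \land \Diamond s fails at x, so \Box (\neg p \land \Diamond s) is false at y.
    At x: \neg p is false, \Diamond s is true, so \neg p \land \Diamond s is false.
      At x: \Diamond s requires s at some successor in {v, w, x, y}.
        s holds at x, so \Diamond s is true at x.

No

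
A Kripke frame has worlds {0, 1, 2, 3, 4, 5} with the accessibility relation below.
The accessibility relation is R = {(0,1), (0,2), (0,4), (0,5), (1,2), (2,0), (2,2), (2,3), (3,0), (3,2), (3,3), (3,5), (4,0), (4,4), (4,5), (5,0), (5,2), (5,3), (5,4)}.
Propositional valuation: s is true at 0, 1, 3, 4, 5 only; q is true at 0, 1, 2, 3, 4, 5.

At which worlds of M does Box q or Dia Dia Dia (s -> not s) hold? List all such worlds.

Let φ = Box q or Dia Dia Dia (s -> not s). Evaluate φ at each world:
  0 (successors {1, 2, 4, 5}): φ is true.
  1 (successors {2}): φ is true.
  2 (successors {0, 2, 3}): φ is true.
  3 (successors {0, 2, 3, 5}): φ is true.
  4 (successors {0, 4, 5}): φ is true.
  5 (successors {0, 2, 3, 4}): φ is true.
For instance, at 5:
  At 5: Box q is true, Dia Dia Dia (s -> not s) is true, so Box q or Dia Dia Dia (s -> not s) is true.
    At 5: Box q requires q at every successor {0, 2, 3, 4}.
      At 0: q is true.
      At 2: q is true.
      At 3: q is true.
      At 4: q is true.
    So Box q is true at 5.
    At 5: Dia Dia Dia (s -> not s) requires Dia Dia (s -> not s) at some successor in {0, 2, 3, 4}.
      Dia Dia (s -> not s) holds at 0, so Dia Dia Dia (s -> not s) is true at 5.
Satisfying worlds: {0, 1, 2, 3, 4, 5}

0, 1, 2, 3, 4, 5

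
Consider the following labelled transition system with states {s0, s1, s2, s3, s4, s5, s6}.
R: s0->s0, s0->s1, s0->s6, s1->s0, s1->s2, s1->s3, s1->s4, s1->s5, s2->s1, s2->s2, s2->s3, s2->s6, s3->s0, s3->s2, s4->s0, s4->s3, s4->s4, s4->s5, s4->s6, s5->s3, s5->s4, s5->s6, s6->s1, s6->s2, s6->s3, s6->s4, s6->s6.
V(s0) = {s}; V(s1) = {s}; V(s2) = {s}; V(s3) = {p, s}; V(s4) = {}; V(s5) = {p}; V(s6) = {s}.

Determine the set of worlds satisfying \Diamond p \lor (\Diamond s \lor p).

Let φ = \Diamond p \lor (\Diamond s \lor p). Evaluate φ at each world:
  s0 (successors {s0, s1, s6}): φ is true.
  s1 (successors {s0, s2, s3, s4, s5}): φ is true.
  s2 (successors {s1, s2, s3, s6}): φ is true.
  s3 (successors {s0, s2}): φ is true.
  s4 (successors {s0, s3, s4, s5, s6}): φ is true.
  s5 (successors {s3, s4, s6}): φ is true.
  s6 (successors {s1, s2, s3, s4, s6}): φ is true.
For instance, at s5:
  At s5: \Diamond p is true, \Diamond s \lor p is true, so \Diamond p \lor (\Diamond s \lor p) is true.
    At s5: \Diamond p requires p at some successor in {s3, s4, s6}.
      p holds at s3, so \Diamond p is true at s5.
    At s5: \Diamond s is true, p is true, so \Diamond s \lor p is true.
      At s5: \Diamond s requires s at some successor in {s3, s4, s6}.
        s holds at s3, so \Diamond s is true at s5.
Satisfying worlds: {s0, s1, s2, s3, s4, s5, s6}

s0, s1, s2, s3, s4, s5, s6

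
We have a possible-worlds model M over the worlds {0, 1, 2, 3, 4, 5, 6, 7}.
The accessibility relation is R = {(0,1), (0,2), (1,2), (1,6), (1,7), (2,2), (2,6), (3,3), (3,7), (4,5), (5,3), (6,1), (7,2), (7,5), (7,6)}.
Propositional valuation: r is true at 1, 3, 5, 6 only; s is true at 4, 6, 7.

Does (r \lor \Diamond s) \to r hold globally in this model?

Let φ = (r \lor \Diamond s) \to r. Evaluate φ at each world:
  0 (successors {1, 2}): φ is true.
  1 (successors {2, 6, 7}): φ is true.
  2 (successors {2, 6}): φ is false.
  3 (successors {3, 7}): φ is true.
  4 (successors {5}): φ is true.
  5 (successors {3}): φ is true.
  6 (successors {1}): φ is true.
  7 (successors {2, 5, 6}): φ is false.
Detail at 2 (counterexample):
  At 2: r \lor \Diamond s is true, r is false, so (r \lor \Diamond s) \to r is false.
    At 2: r is false, \Diamond s is true, so r \lor \Diamond s is true.
      At 2: \Diamond s requires s at some successor in {2, 6}.
        s holds at 6, so \Diamond s is true at 2.

No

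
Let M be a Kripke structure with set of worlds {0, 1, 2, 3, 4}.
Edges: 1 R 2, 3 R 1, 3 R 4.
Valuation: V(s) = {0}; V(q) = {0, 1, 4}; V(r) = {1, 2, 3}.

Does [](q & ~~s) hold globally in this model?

Let φ = [](q & ~~s). Evaluate φ at each world:
  0 (successors ∅): φ is true.
  1 (successors {2}): φ is false.
  2 (successors ∅): φ is true.
  3 (successors {1, 4}): φ is false.
  4 (successors ∅): φ is true.
Detail at 1 (counterexample):
  At 1: [](q & ~~s) requires q & ~~s at every successor {2}.
    q & ~~s fails at 2, so [](q & ~~s) is false at 1.

No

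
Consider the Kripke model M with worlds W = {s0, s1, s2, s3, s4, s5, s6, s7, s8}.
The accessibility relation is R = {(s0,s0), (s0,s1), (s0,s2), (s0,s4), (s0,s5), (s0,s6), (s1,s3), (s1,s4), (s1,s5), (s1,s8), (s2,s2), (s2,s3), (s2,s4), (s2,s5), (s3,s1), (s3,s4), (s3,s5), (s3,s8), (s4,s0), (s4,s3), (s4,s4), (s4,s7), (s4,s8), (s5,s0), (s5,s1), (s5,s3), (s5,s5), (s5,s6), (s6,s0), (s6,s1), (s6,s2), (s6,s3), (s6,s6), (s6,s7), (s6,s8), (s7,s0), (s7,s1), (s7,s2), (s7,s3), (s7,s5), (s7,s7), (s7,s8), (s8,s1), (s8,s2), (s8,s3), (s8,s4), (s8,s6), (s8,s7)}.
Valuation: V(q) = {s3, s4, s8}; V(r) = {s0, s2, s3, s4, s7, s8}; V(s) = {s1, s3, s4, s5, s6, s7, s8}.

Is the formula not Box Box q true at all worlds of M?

Recall that Box ψ holds at a world iff ψ holds at every accessible world, and Dia ψ holds iff ψ holds at some accessible world.
Let φ = not Box Box q. Evaluate φ at each world:
  s0 (successors {s0, s1, s2, s4, s5, s6}): φ is true.
  s1 (successors {s3, s4, s5, s8}): φ is true.
  s2 (successors {s2, s3, s4, s5}): φ is true.
  s3 (successors {s1, s4, s5, s8}): φ is true.
  s4 (successors {s0, s3, s4, s7, s8}): φ is true.
  s5 (successors {s0, s1, s3, s5, s6}): φ is true.
  s6 (successors {s0, s1, s2, s3, s6, s7, s8}): φ is true.
  s7 (successors {s0, s1, s2, s3, s5, s7, s8}): φ is true.
  s8 (successors {s1, s2, s3, s4, s6, s7}): φ is true.
For instance, at s0:
  At s0: Box Box q is false, so not Box Box q is true.
    At s0: Box Box q requires Box q at every successor {s0, s1, s2, s4, s5, s6}.
      Box q fails at s0, so Box Box q is false at s0.

Yes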